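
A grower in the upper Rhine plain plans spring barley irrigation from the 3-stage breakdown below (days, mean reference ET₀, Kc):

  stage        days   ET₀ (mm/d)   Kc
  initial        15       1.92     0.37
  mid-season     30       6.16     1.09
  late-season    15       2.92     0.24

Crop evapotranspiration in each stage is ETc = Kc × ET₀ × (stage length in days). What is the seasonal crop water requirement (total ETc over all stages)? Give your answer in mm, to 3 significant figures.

223 mm

initial: 0.37 × 1.92 × 15 = 10.66 mm
mid-season: 1.09 × 6.16 × 30 = 201.43 mm
late-season: 0.24 × 2.92 × 15 = 10.51 mm
Seasonal total = 222.60 mm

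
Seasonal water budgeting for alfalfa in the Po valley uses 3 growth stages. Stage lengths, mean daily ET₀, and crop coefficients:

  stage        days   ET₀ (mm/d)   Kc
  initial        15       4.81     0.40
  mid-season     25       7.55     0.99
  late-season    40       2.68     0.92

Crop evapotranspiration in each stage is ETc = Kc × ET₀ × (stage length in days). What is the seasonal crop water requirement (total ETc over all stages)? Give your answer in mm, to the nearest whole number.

314 mm

initial: 0.40 × 4.81 × 15 = 28.86 mm
mid-season: 0.99 × 7.55 × 25 = 186.86 mm
late-season: 0.92 × 2.68 × 40 = 98.62 mm
Seasonal total = 314.34 mm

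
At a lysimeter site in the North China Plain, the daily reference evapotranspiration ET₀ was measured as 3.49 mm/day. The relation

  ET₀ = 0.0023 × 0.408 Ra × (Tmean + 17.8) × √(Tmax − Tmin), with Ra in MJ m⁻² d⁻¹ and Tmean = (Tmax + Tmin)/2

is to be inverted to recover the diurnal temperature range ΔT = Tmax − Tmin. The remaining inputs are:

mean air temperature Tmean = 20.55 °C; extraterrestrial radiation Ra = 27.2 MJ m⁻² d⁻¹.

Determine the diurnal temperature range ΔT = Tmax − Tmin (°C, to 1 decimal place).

√ΔT = ET₀ / [0.0023 × 0.408 × Ra × (Tmean+17.8)] = 3.49 / (0.0023 × 11.0976 × 38.35) = 3.5654
ΔT = 3.5654² = 12.712 °C

12.7 °C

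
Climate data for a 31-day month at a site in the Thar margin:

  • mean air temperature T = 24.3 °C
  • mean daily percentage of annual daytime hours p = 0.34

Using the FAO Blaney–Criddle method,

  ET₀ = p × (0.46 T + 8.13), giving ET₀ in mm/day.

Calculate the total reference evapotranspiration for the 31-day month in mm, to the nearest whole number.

204 mm

ET₀ = 0.34 × (0.46 × 24.3 + 8.13) = 0.34 × 19.308 = 6.5647 mm/d
Monthly total = 6.5647 × 31 = 203.506 mm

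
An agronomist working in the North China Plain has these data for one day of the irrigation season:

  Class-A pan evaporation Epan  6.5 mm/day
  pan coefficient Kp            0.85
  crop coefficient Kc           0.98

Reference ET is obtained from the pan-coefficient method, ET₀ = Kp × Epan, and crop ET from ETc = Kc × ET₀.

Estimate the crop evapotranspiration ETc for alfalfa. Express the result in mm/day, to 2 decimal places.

5.41 mm/day

ET₀ = 0.85 × 6.5 = 5.5250 mm/d
ETc = Kc × ET₀ = 0.98 × 5.5250 = 5.4145 mm/d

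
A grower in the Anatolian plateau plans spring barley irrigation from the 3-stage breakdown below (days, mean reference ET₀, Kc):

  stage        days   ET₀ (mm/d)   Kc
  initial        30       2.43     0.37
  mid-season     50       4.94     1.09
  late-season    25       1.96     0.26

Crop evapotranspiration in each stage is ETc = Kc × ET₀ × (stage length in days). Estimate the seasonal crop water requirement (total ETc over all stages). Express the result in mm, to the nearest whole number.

initial: 0.37 × 2.43 × 30 = 26.97 mm
mid-season: 1.09 × 4.94 × 50 = 269.23 mm
late-season: 0.26 × 1.96 × 25 = 12.74 mm
Seasonal total = 308.94 mm

309 mm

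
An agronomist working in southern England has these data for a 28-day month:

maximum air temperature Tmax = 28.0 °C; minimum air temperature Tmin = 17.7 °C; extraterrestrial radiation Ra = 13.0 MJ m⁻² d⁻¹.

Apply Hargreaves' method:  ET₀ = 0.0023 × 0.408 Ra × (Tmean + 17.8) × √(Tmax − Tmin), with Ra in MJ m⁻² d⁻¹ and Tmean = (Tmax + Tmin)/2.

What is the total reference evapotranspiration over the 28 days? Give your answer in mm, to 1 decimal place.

44.6 mm

Tmean = (28.0 + 17.7)/2 = 22.85 °C
0.408 Ra = 0.408 × 13.0 = 5.3040 mm/d equivalent
ET₀ = 0.0023 × 5.3040 × (22.85 + 17.8) × √10.3 = 0.0023 × 5.3040 × 40.65 × 3.2094 = 1.5915 mm/d
Over 28 days: 1.5915 × 28 = 44.562 mm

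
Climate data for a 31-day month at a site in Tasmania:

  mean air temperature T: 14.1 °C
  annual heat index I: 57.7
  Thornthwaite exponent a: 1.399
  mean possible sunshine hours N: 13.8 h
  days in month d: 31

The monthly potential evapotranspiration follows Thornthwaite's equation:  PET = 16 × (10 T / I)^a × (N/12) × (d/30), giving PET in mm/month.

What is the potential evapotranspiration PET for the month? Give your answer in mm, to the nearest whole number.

10T/I = 10 × 14.1 / 57.7 = 2.4437
(10T/I)^a = 2.4437^1.399 = 3.4904
Uncorrected PET = 16 × 3.4904 = 55.846 mm
Correction = (N/12)(d/30) = (13.8/12)(31/30) = 1.1883
PET = 55.846 × 1.1883 = 66.362 mm/month

66 mm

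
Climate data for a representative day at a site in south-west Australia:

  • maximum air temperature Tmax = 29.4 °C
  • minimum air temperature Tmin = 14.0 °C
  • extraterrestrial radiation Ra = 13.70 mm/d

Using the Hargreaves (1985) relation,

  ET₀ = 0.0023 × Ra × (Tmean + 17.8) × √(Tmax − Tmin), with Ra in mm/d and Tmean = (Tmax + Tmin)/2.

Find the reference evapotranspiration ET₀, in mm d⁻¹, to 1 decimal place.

Tmean = (29.4 + 14.0)/2 = 21.70 °C
ET₀ = 0.0023 × 13.70 × (21.70 + 17.8) × √15.4 = 0.0023 × 13.70 × 39.50 × 3.9243 = 4.8844 mm/d

4.9 mm d⁻¹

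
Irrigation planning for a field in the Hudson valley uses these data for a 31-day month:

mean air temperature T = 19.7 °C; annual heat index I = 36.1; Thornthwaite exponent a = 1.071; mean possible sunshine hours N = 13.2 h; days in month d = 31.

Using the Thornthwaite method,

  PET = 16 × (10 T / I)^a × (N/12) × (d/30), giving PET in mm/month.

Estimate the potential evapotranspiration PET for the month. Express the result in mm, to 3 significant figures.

112 mm

10T/I = 10 × 19.7 / 36.1 = 5.4571
(10T/I)^a = 5.4571^1.071 = 6.1558
Uncorrected PET = 16 × 6.1558 = 98.493 mm
Correction = (N/12)(d/30) = (13.2/12)(31/30) = 1.1367
PET = 98.493 × 1.1367 = 111.957 mm/month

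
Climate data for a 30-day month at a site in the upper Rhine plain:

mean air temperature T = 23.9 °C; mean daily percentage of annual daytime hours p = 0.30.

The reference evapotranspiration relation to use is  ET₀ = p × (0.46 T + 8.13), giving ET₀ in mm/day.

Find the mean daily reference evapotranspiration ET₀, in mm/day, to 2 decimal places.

5.74 mm/day

ET₀ = 0.30 × (0.46 × 23.9 + 8.13) = 0.30 × 19.124 = 5.7372 mm/d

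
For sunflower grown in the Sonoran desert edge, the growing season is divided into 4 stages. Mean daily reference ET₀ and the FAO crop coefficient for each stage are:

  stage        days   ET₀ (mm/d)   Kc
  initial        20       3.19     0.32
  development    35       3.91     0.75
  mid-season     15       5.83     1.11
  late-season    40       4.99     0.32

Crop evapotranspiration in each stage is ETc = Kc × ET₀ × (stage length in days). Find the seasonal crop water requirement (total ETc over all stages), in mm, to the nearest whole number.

initial: 0.32 × 3.19 × 20 = 20.42 mm
development: 0.75 × 3.91 × 35 = 102.64 mm
mid-season: 1.11 × 5.83 × 15 = 97.07 mm
late-season: 0.32 × 4.99 × 40 = 63.87 mm
Seasonal total = 284.00 mm

284 mm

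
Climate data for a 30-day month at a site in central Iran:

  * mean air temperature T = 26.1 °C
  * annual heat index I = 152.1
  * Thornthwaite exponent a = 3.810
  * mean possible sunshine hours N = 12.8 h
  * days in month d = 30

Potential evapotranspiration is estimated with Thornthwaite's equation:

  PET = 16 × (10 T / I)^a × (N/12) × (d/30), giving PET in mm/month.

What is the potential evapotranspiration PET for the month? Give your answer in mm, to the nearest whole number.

10T/I = 10 × 26.1 / 152.1 = 1.7160
(10T/I)^a = 1.7160^3.810 = 7.8255
Uncorrected PET = 16 × 7.8255 = 125.208 mm
Correction = (N/12)(d/30) = (12.8/12)(30/30) = 1.0667
PET = 125.208 × 1.0667 = 133.559 mm/month

134 mm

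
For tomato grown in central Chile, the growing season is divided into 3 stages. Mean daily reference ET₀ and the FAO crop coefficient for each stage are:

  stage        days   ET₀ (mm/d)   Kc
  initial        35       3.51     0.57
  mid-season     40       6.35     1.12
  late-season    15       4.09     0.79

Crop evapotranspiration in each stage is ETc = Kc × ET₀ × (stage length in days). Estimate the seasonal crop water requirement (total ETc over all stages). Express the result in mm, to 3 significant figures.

initial: 0.57 × 3.51 × 35 = 70.02 mm
mid-season: 1.12 × 6.35 × 40 = 284.48 mm
late-season: 0.79 × 4.09 × 15 = 48.47 mm
Seasonal total = 402.97 mm

403 mm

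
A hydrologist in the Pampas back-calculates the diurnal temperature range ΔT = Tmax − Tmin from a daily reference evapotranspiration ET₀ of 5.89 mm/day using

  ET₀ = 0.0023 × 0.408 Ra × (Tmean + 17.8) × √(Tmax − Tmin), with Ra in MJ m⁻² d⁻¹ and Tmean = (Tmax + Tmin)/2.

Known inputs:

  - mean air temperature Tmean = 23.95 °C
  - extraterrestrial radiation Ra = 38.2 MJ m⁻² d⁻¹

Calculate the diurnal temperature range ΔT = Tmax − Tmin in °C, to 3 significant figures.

15.5 °C

√ΔT = ET₀ / [0.0023 × 0.408 × Ra × (Tmean+17.8)] = 5.89 / (0.0023 × 15.5856 × 41.75) = 3.9356
ΔT = 3.9356² = 15.489 °C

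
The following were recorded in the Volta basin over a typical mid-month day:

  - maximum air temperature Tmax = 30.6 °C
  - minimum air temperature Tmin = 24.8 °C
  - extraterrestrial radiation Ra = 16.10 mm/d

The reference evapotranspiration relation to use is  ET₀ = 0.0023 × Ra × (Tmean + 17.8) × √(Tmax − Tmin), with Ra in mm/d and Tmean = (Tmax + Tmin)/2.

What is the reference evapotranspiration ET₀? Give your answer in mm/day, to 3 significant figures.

Tmean = (30.6 + 24.8)/2 = 27.70 °C
ET₀ = 0.0023 × 16.10 × (27.70 + 17.8) × √5.8 = 0.0023 × 16.10 × 45.50 × 2.4083 = 4.0577 mm/d

4.06 mm/day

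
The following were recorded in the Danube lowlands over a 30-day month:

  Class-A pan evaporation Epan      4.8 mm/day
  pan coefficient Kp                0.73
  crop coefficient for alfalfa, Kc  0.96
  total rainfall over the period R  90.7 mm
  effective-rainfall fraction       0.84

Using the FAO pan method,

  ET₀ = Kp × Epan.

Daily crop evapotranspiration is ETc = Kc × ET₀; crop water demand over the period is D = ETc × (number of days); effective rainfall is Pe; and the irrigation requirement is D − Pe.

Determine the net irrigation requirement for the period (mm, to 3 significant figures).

24.7 mm

ET₀ = 0.73 × 4.8 = 3.5040 mm/d
ETc = Kc × ET₀ = 0.96 × 3.5040 = 3.3638 mm/d
Crop demand D = ETc × 30 d = 3.3638 × 30 = 100.914 mm
Pe = 0.84 × 90.7 = 76.188 mm
D − Pe = 100.914 − 76.188 = 24.726 mm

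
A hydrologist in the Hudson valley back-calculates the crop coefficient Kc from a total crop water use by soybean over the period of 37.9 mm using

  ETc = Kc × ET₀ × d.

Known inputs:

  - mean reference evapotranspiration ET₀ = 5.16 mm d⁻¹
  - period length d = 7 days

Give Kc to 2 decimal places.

ETc = Kc × ET₀ × d  ⇒  Kc = ETc / (ET₀ × d)
Kc = 37.9 / (5.16 × 7) = 37.9 / 36.12 = 1.0493

1.05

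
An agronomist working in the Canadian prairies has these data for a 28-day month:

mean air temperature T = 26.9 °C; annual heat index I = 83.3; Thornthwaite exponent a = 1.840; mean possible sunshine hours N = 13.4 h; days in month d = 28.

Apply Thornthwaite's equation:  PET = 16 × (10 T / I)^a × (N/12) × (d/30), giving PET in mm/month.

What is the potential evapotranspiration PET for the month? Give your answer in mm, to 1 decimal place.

10T/I = 10 × 26.9 / 83.3 = 3.2293
(10T/I)^a = 3.2293^1.840 = 8.6449
Uncorrected PET = 16 × 8.6449 = 138.318 mm
Correction = (N/12)(d/30) = (13.4/12)(28/30) = 1.0422
PET = 138.318 × 1.0422 = 144.155 mm/month

144.2 mm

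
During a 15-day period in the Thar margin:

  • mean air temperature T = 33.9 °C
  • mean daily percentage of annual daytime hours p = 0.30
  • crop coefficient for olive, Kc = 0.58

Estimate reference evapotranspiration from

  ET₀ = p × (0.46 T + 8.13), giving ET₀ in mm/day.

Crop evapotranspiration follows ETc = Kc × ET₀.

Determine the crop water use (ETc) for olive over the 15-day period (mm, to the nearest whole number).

62 mm

ET₀ = 0.30 × (0.46 × 33.9 + 8.13) = 0.30 × 23.724 = 7.1172 mm/d
ETc = Kc × ET₀ = 0.58 × 7.1172 = 4.1280 mm/d
Over 15 days: 4.1280 × 15 = 61.920 mm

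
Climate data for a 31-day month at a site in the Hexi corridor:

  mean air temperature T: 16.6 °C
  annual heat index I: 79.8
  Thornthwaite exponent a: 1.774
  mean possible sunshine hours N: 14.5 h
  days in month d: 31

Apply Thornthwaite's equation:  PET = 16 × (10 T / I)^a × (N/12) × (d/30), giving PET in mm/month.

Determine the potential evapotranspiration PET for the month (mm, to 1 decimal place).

10T/I = 10 × 16.6 / 79.8 = 2.0802
(10T/I)^a = 2.0802^1.774 = 3.6671
Uncorrected PET = 16 × 3.6671 = 58.674 mm
Correction = (N/12)(d/30) = (14.5/12)(31/30) = 1.2486
PET = 58.674 × 1.2486 = 73.260 mm/month

73.3 mm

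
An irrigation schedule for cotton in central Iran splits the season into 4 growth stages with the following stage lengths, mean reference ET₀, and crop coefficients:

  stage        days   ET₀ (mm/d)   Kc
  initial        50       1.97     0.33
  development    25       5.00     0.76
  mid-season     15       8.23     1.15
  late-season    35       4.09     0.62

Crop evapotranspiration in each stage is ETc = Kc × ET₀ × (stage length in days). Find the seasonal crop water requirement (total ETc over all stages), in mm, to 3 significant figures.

358 mm

initial: 0.33 × 1.97 × 50 = 32.51 mm
development: 0.76 × 5.00 × 25 = 95.00 mm
mid-season: 1.15 × 8.23 × 15 = 141.97 mm
late-season: 0.62 × 4.09 × 35 = 88.75 mm
Seasonal total = 358.23 mm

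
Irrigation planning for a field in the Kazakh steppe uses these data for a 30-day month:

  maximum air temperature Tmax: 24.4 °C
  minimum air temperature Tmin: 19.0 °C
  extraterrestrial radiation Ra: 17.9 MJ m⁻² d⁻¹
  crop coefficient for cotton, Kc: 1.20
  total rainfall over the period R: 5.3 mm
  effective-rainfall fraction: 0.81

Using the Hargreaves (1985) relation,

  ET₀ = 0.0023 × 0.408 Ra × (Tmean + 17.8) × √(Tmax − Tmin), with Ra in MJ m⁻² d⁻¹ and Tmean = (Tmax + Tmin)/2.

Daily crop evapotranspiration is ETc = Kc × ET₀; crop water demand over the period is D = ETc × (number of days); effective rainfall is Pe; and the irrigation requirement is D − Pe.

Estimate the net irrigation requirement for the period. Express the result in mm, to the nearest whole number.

Tmean = (24.4 + 19.0)/2 = 21.70 °C
0.408 Ra = 0.408 × 17.9 = 7.3032 mm/d equivalent
ET₀ = 0.0023 × 7.3032 × (21.70 + 17.8) × √5.4 = 0.0023 × 7.3032 × 39.50 × 2.3238 = 1.5418 mm/d
ETc = Kc × ET₀ = 1.20 × 1.5418 = 1.8502 mm/d
Crop demand D = ETc × 30 d = 1.8502 × 30 = 55.506 mm
Pe = 0.81 × 5.3 = 4.293 mm
D − Pe = 55.506 − 4.293 = 51.213 mm

51 mm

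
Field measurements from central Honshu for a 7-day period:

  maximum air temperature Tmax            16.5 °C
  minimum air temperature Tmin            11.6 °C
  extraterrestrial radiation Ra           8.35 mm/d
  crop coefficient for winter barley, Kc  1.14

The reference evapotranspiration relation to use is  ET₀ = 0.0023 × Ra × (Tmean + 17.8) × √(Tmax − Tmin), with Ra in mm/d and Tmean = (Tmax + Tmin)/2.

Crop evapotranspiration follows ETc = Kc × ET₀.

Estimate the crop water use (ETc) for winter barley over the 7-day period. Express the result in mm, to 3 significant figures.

Tmean = (16.5 + 11.6)/2 = 14.05 °C
ET₀ = 0.0023 × 8.35 × (14.05 + 17.8) × √4.9 = 0.0023 × 8.35 × 31.85 × 2.2136 = 1.3540 mm/d
ETc = Kc × ET₀ = 1.14 × 1.3540 = 1.5436 mm/d
Over 7 days: 1.5436 × 7 = 10.805 mm

10.8 mm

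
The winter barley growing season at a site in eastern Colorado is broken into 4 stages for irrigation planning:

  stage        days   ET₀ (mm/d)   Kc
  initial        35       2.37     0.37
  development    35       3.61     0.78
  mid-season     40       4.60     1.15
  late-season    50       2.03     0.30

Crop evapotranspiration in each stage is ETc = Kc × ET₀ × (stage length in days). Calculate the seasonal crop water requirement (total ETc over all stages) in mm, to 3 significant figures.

initial: 0.37 × 2.37 × 35 = 30.69 mm
development: 0.78 × 3.61 × 35 = 98.55 mm
mid-season: 1.15 × 4.60 × 40 = 211.60 mm
late-season: 0.30 × 2.03 × 50 = 30.45 mm
Seasonal total = 371.29 mm

371 mm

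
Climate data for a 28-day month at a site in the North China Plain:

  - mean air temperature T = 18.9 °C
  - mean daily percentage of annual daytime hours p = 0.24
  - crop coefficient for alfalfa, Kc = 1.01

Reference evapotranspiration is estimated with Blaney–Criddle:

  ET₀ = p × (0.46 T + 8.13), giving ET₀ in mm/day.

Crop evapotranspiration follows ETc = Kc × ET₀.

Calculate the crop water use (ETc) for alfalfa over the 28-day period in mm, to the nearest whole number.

114 mm

ET₀ = 0.24 × (0.46 × 18.9 + 8.13) = 0.24 × 16.824 = 4.0378 mm/d
ETc = Kc × ET₀ = 1.01 × 4.0378 = 4.0782 mm/d
Over 28 days: 4.0782 × 28 = 114.190 mm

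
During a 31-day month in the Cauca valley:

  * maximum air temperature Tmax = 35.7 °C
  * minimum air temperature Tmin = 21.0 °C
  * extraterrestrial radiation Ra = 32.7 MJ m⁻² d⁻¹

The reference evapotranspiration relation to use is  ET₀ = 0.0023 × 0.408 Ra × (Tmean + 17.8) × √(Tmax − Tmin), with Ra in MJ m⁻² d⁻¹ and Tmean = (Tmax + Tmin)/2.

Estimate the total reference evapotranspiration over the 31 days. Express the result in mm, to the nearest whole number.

168 mm

Tmean = (35.7 + 21.0)/2 = 28.35 °C
0.408 Ra = 0.408 × 32.7 = 13.3416 mm/d equivalent
ET₀ = 0.0023 × 13.3416 × (28.35 + 17.8) × √14.7 = 0.0023 × 13.3416 × 46.15 × 3.8341 = 5.4296 mm/d
Over 31 days: 5.4296 × 31 = 168.318 mm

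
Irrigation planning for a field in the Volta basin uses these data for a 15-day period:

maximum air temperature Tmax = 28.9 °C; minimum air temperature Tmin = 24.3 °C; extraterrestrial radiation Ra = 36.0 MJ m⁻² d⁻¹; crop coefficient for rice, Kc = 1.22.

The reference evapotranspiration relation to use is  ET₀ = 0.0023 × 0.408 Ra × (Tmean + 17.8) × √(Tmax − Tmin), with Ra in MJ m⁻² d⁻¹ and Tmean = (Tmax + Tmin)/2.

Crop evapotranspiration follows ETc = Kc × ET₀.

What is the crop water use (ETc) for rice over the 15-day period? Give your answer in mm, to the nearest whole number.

59 mm

Tmean = (28.9 + 24.3)/2 = 26.60 °C
0.408 Ra = 0.408 × 36.0 = 14.6880 mm/d equivalent
ET₀ = 0.0023 × 14.6880 × (26.60 + 17.8) × √4.6 = 0.0023 × 14.6880 × 44.40 × 2.1448 = 3.2171 mm/d
ETc = Kc × ET₀ = 1.22 × 3.2171 = 3.9249 mm/d
Over 15 days: 3.9249 × 15 = 58.874 mm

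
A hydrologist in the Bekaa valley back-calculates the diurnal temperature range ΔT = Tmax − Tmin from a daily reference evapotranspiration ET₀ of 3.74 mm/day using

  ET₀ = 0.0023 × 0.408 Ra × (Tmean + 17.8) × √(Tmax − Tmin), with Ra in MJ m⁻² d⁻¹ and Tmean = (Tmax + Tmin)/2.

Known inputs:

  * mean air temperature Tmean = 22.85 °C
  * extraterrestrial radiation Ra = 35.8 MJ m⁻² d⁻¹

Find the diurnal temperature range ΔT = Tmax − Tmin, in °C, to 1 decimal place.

7.5 °C

√ΔT = ET₀ / [0.0023 × 0.408 × Ra × (Tmean+17.8)] = 3.74 / (0.0023 × 14.6064 × 40.65) = 2.7387
ΔT = 2.7387² = 7.500 °C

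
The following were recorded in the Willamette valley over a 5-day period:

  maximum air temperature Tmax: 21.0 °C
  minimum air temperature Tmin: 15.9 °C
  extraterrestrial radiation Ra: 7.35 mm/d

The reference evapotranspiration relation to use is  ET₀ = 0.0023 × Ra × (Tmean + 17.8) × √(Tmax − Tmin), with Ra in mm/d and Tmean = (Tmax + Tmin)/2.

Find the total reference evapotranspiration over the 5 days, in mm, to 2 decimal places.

6.92 mm

Tmean = (21.0 + 15.9)/2 = 18.45 °C
ET₀ = 0.0023 × 7.35 × (18.45 + 17.8) × √5.1 = 0.0023 × 7.35 × 36.25 × 2.2583 = 1.3839 mm/d
Over 5 days: 1.3839 × 5 = 6.920 mm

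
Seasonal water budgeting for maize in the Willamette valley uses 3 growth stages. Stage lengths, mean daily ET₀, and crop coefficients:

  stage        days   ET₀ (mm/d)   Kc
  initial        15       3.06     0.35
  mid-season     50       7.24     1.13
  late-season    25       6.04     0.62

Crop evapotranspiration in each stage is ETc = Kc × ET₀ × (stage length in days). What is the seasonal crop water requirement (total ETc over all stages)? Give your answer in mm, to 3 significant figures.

519 mm

initial: 0.35 × 3.06 × 15 = 16.07 mm
mid-season: 1.13 × 7.24 × 50 = 409.06 mm
late-season: 0.62 × 6.04 × 25 = 93.62 mm
Seasonal total = 518.75 mm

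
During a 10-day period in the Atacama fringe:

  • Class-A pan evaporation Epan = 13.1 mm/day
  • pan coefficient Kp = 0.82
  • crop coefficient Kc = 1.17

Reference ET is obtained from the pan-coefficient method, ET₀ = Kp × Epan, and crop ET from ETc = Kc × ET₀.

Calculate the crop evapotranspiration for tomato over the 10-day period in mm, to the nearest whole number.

ET₀ = 0.82 × 13.1 = 10.7420 mm/d
ETc = Kc × ET₀ = 1.17 × 10.7420 = 12.5681 mm/d
Over 10 days: 12.5681 × 10 = 125.681 mm

126 mm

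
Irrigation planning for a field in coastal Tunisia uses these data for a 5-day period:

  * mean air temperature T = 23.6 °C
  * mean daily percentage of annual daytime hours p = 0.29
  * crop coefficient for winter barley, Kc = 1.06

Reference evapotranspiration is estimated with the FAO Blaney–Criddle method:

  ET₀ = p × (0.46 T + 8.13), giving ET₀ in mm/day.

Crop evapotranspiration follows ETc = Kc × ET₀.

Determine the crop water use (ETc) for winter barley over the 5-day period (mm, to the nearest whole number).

29 mm

ET₀ = 0.29 × (0.46 × 23.6 + 8.13) = 0.29 × 18.986 = 5.5059 mm/d
ETc = Kc × ET₀ = 1.06 × 5.5059 = 5.8363 mm/d
Over 5 days: 5.8363 × 5 = 29.182 mm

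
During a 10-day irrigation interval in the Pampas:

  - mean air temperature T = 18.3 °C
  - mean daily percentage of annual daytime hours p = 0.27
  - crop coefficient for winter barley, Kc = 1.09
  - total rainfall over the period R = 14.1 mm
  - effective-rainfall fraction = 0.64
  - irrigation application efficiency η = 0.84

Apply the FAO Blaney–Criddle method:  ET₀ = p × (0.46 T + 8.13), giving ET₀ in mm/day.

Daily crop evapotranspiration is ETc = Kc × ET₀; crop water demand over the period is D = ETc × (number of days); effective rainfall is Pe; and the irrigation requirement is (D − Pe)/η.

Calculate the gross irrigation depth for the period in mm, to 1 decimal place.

ET₀ = 0.27 × (0.46 × 18.3 + 8.13) = 0.27 × 16.548 = 4.4680 mm/d
ETc = Kc × ET₀ = 1.09 × 4.4680 = 4.8701 mm/d
Crop demand D = ETc × 10 d = 4.8701 × 10 = 48.701 mm
Pe = 0.64 × 14.1 = 9.024 mm
D − Pe = 48.701 − 9.024 = 39.677 mm
Gross irrigation = 39.677 / 0.84 = 47.235 mm

47.2 mm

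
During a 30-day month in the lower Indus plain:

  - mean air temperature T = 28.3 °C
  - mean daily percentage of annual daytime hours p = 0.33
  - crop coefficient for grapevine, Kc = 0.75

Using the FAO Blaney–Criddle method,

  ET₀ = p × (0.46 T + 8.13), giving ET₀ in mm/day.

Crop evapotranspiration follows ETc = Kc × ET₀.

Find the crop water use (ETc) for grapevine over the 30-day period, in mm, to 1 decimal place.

ET₀ = 0.33 × (0.46 × 28.3 + 8.13) = 0.33 × 21.148 = 6.9788 mm/d
ETc = Kc × ET₀ = 0.75 × 6.9788 = 5.2341 mm/d
Over 30 days: 5.2341 × 30 = 157.023 mm

157.0 mm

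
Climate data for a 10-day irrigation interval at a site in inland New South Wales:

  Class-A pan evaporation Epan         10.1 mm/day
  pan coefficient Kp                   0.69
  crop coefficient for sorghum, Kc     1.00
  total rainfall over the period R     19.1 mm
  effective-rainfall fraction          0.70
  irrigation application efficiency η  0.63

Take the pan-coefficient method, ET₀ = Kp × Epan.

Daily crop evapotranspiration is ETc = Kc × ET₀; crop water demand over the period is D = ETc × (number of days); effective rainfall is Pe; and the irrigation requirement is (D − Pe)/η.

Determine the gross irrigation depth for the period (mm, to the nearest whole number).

ET₀ = 0.69 × 10.1 = 6.9690 mm/d
ETc = Kc × ET₀ = 1.00 × 6.9690 = 6.9690 mm/d
Crop demand D = ETc × 10 d = 6.9690 × 10 = 69.690 mm
Pe = 0.70 × 19.1 = 13.370 mm
D − Pe = 69.690 − 13.370 = 56.320 mm
Gross irrigation = 56.320 / 0.63 = 89.397 mm

89 mm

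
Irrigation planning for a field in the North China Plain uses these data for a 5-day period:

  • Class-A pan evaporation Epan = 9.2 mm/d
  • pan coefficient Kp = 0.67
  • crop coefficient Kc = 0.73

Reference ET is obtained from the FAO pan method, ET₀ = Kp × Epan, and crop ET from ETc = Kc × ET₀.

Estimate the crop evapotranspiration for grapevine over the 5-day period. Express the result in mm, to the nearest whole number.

22 mm

ET₀ = 0.67 × 9.2 = 6.1640 mm/d
ETc = Kc × ET₀ = 0.73 × 6.1640 = 4.4997 mm/d
Over 5 days: 4.4997 × 5 = 22.499 mm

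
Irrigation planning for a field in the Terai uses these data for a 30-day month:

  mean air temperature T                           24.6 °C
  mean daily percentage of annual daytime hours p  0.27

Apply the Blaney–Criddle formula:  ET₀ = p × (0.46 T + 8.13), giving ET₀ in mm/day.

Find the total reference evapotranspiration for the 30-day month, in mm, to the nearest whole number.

158 mm

ET₀ = 0.27 × (0.46 × 24.6 + 8.13) = 0.27 × 19.446 = 5.2504 mm/d
Monthly total = 5.2504 × 30 = 157.512 mm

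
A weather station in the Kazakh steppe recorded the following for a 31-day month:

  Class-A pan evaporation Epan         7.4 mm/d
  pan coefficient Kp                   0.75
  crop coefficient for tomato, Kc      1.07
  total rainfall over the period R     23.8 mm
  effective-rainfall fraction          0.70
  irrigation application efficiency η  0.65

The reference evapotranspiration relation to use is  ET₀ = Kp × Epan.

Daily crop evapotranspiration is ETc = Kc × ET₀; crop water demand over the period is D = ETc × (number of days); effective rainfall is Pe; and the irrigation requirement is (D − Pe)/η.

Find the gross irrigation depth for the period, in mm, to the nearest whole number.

ET₀ = 0.75 × 7.4 = 5.5500 mm/d
ETc = Kc × ET₀ = 1.07 × 5.5500 = 5.9385 mm/d
Crop demand D = ETc × 31 d = 5.9385 × 31 = 184.094 mm
Pe = 0.70 × 23.8 = 16.660 mm
D − Pe = 184.094 − 16.660 = 167.434 mm
Gross irrigation = 167.434 / 0.65 = 257.591 mm

258 mm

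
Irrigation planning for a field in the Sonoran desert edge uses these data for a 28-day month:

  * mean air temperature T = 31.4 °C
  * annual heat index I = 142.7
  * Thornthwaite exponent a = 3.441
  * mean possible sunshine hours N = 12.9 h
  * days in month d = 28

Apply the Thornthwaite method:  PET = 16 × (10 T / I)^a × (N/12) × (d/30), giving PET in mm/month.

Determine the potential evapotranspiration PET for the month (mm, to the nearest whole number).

10T/I = 10 × 31.4 / 142.7 = 2.2004
(10T/I)^a = 2.2004^3.441 = 15.0851
Uncorrected PET = 16 × 15.0851 = 241.362 mm
Correction = (N/12)(d/30) = (12.9/12)(28/30) = 1.0033
PET = 241.362 × 1.0033 = 242.158 mm/month

242 mm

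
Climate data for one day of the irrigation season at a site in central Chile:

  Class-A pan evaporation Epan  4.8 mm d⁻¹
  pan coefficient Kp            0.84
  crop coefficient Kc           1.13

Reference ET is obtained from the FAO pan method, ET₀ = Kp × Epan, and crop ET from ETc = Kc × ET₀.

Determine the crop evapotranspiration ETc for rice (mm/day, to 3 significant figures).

ET₀ = 0.84 × 4.8 = 4.0320 mm/d
ETc = Kc × ET₀ = 1.13 × 4.0320 = 4.5562 mm/d

4.56 mm/day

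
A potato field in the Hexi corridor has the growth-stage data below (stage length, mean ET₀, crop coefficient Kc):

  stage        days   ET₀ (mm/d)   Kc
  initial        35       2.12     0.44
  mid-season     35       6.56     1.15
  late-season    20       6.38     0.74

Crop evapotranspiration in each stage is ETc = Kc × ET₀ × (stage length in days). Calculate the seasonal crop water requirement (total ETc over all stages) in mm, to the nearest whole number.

391 mm

initial: 0.44 × 2.12 × 35 = 32.65 mm
mid-season: 1.15 × 6.56 × 35 = 264.04 mm
late-season: 0.74 × 6.38 × 20 = 94.42 mm
Seasonal total = 391.11 mm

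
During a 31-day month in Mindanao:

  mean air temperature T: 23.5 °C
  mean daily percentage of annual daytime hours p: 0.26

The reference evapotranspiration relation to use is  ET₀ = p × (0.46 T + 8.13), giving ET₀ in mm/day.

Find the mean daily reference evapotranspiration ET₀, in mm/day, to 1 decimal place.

4.9 mm/day

ET₀ = 0.26 × (0.46 × 23.5 + 8.13) = 0.26 × 18.940 = 4.9244 mm/d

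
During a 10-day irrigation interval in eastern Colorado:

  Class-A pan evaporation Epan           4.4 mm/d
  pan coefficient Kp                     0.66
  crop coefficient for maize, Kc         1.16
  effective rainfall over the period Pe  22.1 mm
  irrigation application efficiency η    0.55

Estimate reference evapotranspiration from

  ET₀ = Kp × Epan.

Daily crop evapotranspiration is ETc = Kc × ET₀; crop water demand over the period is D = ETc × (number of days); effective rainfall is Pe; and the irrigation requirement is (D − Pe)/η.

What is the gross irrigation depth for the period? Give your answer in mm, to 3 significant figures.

21.1 mm

ET₀ = 0.66 × 4.4 = 2.9040 mm/d
ETc = Kc × ET₀ = 1.16 × 2.9040 = 3.3686 mm/d
Crop demand D = ETc × 10 d = 3.3686 × 10 = 33.686 mm
D − Pe = 33.686 − 22.1 = 11.586 mm
Gross irrigation = 11.586 / 0.55 = 21.065 mm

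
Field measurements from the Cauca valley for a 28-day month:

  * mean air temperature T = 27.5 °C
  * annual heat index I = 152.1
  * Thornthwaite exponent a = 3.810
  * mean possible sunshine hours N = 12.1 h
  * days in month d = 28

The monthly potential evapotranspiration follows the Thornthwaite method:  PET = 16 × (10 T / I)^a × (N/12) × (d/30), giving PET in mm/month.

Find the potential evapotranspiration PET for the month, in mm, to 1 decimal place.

143.8 mm

10T/I = 10 × 27.5 / 152.1 = 1.8080
(10T/I)^a = 1.8080^3.810 = 9.5483
Uncorrected PET = 16 × 9.5483 = 152.773 mm
Correction = (N/12)(d/30) = (12.1/12)(28/30) = 0.9411
PET = 152.773 × 0.9411 = 143.775 mm/month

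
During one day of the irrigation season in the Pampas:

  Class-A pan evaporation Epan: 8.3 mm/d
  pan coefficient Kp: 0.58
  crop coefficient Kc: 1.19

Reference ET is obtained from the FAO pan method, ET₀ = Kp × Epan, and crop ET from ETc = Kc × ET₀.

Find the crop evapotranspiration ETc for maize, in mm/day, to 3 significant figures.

ET₀ = 0.58 × 8.3 = 4.8140 mm/d
ETc = Kc × ET₀ = 1.19 × 4.8140 = 5.7287 mm/d

5.73 mm/day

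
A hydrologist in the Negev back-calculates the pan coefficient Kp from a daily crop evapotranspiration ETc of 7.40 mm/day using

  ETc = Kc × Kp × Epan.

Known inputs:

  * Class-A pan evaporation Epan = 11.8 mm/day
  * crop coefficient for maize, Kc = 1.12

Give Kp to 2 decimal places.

ETc = Kc × Kp × Epan  ⇒  Kp = ETc / (Kc × Epan)
Kp = 7.40 / (1.12 × 11.8) = 7.40 / 13.216 = 0.5599

0.56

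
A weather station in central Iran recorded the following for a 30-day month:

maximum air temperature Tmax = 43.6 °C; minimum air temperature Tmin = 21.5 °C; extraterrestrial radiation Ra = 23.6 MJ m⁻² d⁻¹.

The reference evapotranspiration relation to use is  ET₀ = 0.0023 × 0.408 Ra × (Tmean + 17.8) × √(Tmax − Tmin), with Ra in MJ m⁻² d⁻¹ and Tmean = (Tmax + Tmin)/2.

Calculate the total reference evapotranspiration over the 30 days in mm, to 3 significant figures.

157 mm

Tmean = (43.6 + 21.5)/2 = 32.55 °C
0.408 Ra = 0.408 × 23.6 = 9.6288 mm/d equivalent
ET₀ = 0.0023 × 9.6288 × (32.55 + 17.8) × √22.1 = 0.0023 × 9.6288 × 50.35 × 4.7011 = 5.2420 mm/d
Over 30 days: 5.2420 × 30 = 157.260 mm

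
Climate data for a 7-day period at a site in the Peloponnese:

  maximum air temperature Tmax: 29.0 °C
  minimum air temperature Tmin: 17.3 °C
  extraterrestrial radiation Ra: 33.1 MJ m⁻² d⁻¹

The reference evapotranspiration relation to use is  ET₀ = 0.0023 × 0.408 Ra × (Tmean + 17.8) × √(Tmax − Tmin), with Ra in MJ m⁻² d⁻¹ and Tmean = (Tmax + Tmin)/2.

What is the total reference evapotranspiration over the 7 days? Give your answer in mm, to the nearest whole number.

Tmean = (29.0 + 17.3)/2 = 23.15 °C
0.408 Ra = 0.408 × 33.1 = 13.5048 mm/d equivalent
ET₀ = 0.0023 × 13.5048 × (23.15 + 17.8) × √11.7 = 0.0023 × 13.5048 × 40.95 × 3.4205 = 4.3507 mm/d
Over 7 days: 4.3507 × 7 = 30.455 mm

30 mm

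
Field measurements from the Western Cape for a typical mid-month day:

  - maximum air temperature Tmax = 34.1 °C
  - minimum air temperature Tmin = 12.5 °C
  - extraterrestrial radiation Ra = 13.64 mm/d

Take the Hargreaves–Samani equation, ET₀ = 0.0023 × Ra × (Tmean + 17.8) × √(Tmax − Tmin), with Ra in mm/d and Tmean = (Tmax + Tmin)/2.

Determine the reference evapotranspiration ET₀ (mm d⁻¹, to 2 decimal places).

5.99 mm d⁻¹

Tmean = (34.1 + 12.5)/2 = 23.30 °C
ET₀ = 0.0023 × 13.64 × (23.30 + 17.8) × √21.6 = 0.0023 × 13.64 × 41.10 × 4.6476 = 5.9926 mm/d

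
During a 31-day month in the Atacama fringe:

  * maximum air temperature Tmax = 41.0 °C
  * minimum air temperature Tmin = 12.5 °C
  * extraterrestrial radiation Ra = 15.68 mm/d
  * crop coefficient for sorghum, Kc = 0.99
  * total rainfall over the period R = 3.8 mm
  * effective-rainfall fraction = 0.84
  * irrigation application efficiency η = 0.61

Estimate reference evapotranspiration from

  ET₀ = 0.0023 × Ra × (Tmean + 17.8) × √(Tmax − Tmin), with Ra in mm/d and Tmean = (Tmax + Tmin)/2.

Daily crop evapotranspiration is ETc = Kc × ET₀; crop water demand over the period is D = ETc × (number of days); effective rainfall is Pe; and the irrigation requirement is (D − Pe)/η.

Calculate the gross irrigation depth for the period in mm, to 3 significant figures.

Tmean = (41.0 + 12.5)/2 = 26.75 °C
ET₀ = 0.0023 × 15.68 × (26.75 + 17.8) × √28.5 = 0.0023 × 15.68 × 44.55 × 5.3385 = 8.5771 mm/d
ETc = Kc × ET₀ = 0.99 × 8.5771 = 8.4913 mm/d
Crop demand D = ETc × 31 d = 8.4913 × 31 = 263.230 mm
Pe = 0.84 × 3.8 = 3.192 mm
D − Pe = 263.230 − 3.192 = 260.038 mm
Gross irrigation = 260.038 / 0.61 = 426.292 mm

426 mm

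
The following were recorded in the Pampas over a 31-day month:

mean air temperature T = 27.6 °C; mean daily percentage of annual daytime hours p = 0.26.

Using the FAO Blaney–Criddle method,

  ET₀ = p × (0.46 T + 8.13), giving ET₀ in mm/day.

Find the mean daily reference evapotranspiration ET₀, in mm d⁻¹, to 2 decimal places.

5.41 mm d⁻¹

ET₀ = 0.26 × (0.46 × 27.6 + 8.13) = 0.26 × 20.826 = 5.4148 mm/d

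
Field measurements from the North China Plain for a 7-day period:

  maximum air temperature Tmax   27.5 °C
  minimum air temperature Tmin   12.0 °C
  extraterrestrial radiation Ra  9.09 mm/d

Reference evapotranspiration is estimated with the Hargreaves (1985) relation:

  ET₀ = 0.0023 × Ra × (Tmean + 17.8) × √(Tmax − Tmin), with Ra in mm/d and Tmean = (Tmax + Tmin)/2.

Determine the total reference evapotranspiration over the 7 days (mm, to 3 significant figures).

21.6 mm

Tmean = (27.5 + 12.0)/2 = 19.75 °C
ET₀ = 0.0023 × 9.09 × (19.75 + 17.8) × √15.5 = 0.0023 × 9.09 × 37.55 × 3.9370 = 3.0908 mm/d
Over 7 days: 3.0908 × 7 = 21.636 mm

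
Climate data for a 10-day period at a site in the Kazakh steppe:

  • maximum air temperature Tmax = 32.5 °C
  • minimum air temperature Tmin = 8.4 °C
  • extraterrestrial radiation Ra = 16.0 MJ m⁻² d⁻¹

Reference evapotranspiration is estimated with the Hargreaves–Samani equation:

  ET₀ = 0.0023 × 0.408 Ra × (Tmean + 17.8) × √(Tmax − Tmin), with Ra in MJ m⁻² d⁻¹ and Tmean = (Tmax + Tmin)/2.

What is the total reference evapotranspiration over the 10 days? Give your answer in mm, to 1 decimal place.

Tmean = (32.5 + 8.4)/2 = 20.45 °C
0.408 Ra = 0.408 × 16.0 = 6.5280 mm/d equivalent
ET₀ = 0.0023 × 6.5280 × (20.45 + 17.8) × √24.1 = 0.0023 × 6.5280 × 38.25 × 4.9092 = 2.8194 mm/d
Over 10 days: 2.8194 × 10 = 28.194 mm

28.2 mm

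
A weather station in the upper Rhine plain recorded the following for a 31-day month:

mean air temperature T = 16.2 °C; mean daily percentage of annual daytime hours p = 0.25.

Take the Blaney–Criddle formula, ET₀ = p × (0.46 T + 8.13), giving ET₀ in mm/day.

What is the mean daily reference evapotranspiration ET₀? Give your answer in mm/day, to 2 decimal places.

3.90 mm/day

ET₀ = 0.25 × (0.46 × 16.2 + 8.13) = 0.25 × 15.582 = 3.8955 mm/d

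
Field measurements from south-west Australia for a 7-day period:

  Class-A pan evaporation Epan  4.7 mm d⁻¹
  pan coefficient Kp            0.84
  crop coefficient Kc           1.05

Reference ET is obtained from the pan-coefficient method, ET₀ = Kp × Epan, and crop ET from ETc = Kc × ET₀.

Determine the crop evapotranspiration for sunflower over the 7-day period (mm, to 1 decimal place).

ET₀ = 0.84 × 4.7 = 3.9480 mm/d
ETc = Kc × ET₀ = 1.05 × 3.9480 = 4.1454 mm/d
Over 7 days: 4.1454 × 7 = 29.018 mm

29.0 mm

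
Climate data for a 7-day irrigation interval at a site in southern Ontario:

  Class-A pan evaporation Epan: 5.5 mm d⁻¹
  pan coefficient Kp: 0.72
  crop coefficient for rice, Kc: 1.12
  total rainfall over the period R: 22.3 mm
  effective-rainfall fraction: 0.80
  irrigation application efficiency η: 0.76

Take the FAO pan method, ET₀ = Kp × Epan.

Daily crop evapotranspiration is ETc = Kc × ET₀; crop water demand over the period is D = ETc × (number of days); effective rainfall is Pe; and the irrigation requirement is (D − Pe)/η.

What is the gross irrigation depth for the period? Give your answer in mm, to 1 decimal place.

ET₀ = 0.72 × 5.5 = 3.9600 mm/d
ETc = Kc × ET₀ = 1.12 × 3.9600 = 4.4352 mm/d
Crop demand D = ETc × 7 d = 4.4352 × 7 = 31.046 mm
Pe = 0.80 × 22.3 = 17.840 mm
D − Pe = 31.046 − 17.840 = 13.206 mm
Gross irrigation = 13.206 / 0.76 = 17.376 mm

17.4 mm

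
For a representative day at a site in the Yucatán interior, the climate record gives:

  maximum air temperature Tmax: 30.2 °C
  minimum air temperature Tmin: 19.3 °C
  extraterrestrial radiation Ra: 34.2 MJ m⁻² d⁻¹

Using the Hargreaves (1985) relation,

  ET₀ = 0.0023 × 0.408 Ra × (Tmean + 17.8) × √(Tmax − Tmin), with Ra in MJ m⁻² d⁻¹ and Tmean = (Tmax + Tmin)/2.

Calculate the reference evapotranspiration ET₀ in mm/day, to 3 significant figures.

Tmean = (30.2 + 19.3)/2 = 24.75 °C
0.408 Ra = 0.408 × 34.2 = 13.9536 mm/d equivalent
ET₀ = 0.0023 × 13.9536 × (24.75 + 17.8) × √10.9 = 0.0023 × 13.9536 × 42.55 × 3.3015 = 4.5084 mm/d

4.51 mm/day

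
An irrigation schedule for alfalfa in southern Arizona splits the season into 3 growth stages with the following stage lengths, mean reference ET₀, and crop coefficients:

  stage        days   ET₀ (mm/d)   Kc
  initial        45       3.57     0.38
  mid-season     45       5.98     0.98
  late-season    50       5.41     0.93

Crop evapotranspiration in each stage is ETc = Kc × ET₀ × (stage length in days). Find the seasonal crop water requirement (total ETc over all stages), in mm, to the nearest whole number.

576 mm

initial: 0.38 × 3.57 × 45 = 61.05 mm
mid-season: 0.98 × 5.98 × 45 = 263.72 mm
late-season: 0.93 × 5.41 × 50 = 251.57 mm
Seasonal total = 576.34 mm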